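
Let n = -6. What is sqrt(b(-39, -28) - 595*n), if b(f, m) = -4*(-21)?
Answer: 3*sqrt(406) ≈ 60.448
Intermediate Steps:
b(f, m) = 84
sqrt(b(-39, -28) - 595*n) = sqrt(84 - 595*(-6)) = sqrt(84 + 3570) = sqrt(3654) = 3*sqrt(406)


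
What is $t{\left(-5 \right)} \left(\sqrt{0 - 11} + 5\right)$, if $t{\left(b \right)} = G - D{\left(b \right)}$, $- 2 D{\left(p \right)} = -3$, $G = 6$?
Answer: $\frac{45}{2} + \frac{9 i \sqrt{11}}{2} \approx 22.5 + 14.925 i$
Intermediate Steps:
$D{\left(p \right)} = \frac{3}{2}$ ($D{\left(p \right)} = \left(- \frac{1}{2}\right) \left(-3\right) = \frac{3}{2}$)
$t{\left(b \right)} = \frac{9}{2}$ ($t{\left(b \right)} = 6 - \frac{3}{2} = \frac{9}{2}$)
$t{\left(-5 \right)} \left(\sqrt{0 - 11} + 5\right) = \frac{9 \left(\sqrt{0 - 11} + 5\right)}{2} = \frac{9 \left(\sqrt{-11} + 5\right)}{2} = \frac{9 \left(i \sqrt{11} + 5\right)}{2} = \frac{9 \left(5 + i \sqrt{11}\right)}{2} = \frac{45}{2} + \frac{9 i \sqrt{11}}{2}$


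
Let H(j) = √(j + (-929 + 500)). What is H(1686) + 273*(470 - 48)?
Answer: 115206 + √1257 ≈ 1.1524e+5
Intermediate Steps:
H(j) = √(-429 + j) (H(j) = √(j - 429) = √(-429 + j))
H(1686) + 273*(470 - 48) = √(-429 + 1686) + 273*(470 - 48) = √1257 + 273*422 = √1257 + 115206 = 115206 + √1257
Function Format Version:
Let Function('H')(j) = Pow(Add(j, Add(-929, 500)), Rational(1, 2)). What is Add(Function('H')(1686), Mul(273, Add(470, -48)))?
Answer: Add(115206, Pow(1257, Rational(1, 2))) ≈ 1.1524e+5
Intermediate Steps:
Function('H')(j) = Pow(Add(-429, j), Rational(1, 2)) (Function('H')(j) = Pow(Add(j, -429), Rational(1, 2)) = Pow(Add(-429, j), Rational(1, 2)))
Add(Function('H')(1686), Mul(273, Add(470, -48))) = Add(Pow(Add(-429, 1686), Rational(1, 2)), Mul(273, Add(470, -48))) = Add(Pow(1257, Rational(1, 2)), Mul(273, 422)) = Add(Pow(1257, Rational(1, 2)), 115206) = Add(115206, Pow(1257, Rational(1, 2)))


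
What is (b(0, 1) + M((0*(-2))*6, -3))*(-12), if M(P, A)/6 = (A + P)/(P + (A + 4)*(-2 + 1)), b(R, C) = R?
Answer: -216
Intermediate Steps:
M(P, A) = 6*(A + P)/(-4 + P - A) (M(P, A) = 6*((A + P)/(P + (A + 4)*(-2 + 1))) = 6*((A + P)/(P + (4 + A)*(-1))) = 6*((A + P)/(P + (-4 - A))) = 6*((A + P)/(-4 + P - A)) = 6*(A + P)/(-4 + P - A))
(b(0, 1) + M((0*(-2))*6, -3))*(-12) = (0 + 6*(-1*(-3) - 0*(-2)*6)/(4 - 3 - 0*(-2)*6))*(-12) = (0 + 6*(3 - 0*6)/(4 - 3 - 0*6))*(-12) = (0 + 6*(3 - 1*0)/(4 - 3 - 1*0))*(-12) = (0 + 6*(3 + 0)/(4 - 3 + 0))*(-12) = (0 + 6*3/1)*(-12) = (0 + 6*1*3)*(-12) = (0 + 18)*(-12) = 18*(-12) = -216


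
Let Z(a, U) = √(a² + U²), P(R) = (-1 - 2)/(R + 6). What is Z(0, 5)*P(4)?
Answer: -3/2 ≈ -1.5000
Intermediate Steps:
P(R) = -3/(6 + R)
Z(a, U) = √(U² + a²)
Z(0, 5)*P(4) = √(5² + 0²)*(-3/(6 + 4)) = √(25 + 0)*(-3/10) = √25*(-3*⅒) = 5*(-3/10) = -3/2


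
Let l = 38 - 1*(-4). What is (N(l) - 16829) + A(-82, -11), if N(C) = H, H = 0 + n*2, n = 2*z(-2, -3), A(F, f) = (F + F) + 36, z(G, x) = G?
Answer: -16965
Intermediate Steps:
l = 42 (l = 38 + 4 = 42)
A(F, f) = 36 + 2*F (A(F, f) = 2*F + 36 = 36 + 2*F)
n = -4 (n = 2*(-2) = -4)
H = -8 (H = 0 - 4*2 = 0 - 8 = -8)
N(C) = -8
(N(l) - 16829) + A(-82, -11) = (-8 - 16829) + (36 + 2*(-82)) = -16837 + (36 - 164) = -16837 - 128 = -16965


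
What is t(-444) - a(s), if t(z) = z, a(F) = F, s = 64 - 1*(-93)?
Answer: -601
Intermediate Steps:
s = 157 (s = 64 + 93 = 157)
t(-444) - a(s) = -444 - 1*157 = -444 - 157 = -601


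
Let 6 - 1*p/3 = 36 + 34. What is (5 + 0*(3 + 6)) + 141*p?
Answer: -27067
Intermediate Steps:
p = -192 (p = 18 - 3*(36 + 34) = 18 - 3*70 = 18 - 210 = -192)
(5 + 0*(3 + 6)) + 141*p = (5 + 0*(3 + 6)) + 141*(-192) = (5 + 0*9) - 27072 = (5 + 0) - 27072 = 5 - 27072 = -27067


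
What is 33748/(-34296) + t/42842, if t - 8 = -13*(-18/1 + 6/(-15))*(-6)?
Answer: -934236917/918318270 ≈ -1.0173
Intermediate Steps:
t = -7136/5 (t = 8 - 13*(-18/1 + 6/(-15))*(-6) = 8 - 13*(-18*1 + 6*(-1/15))*(-6) = 8 - 13*(-18 - ⅖)*(-6) = 8 - 13*(-92/5)*(-6) = 8 + (1196/5)*(-6) = 8 - 7176/5 = -7136/5 ≈ -1427.2)
33748/(-34296) + t/42842 = 33748/(-34296) - 7136/5/42842 = 33748*(-1/34296) - 7136/5*1/42842 = -8437/8574 - 3568/107105 = -934236917/918318270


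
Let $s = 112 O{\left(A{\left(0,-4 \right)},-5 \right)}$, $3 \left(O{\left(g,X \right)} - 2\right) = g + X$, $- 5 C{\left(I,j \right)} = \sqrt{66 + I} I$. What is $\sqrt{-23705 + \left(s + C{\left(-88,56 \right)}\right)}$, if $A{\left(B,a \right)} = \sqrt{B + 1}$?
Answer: $\frac{\sqrt{-5316825 + 3960 i \sqrt{22}}}{15} \approx 0.26851 + 153.72 i$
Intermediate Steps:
$A{\left(B,a \right)} = \sqrt{1 + B}$
$C{\left(I,j \right)} = - \frac{I \sqrt{66 + I}}{5}$ ($C{\left(I,j \right)} = - \frac{\sqrt{66 + I} I}{5} = - \frac{I \sqrt{66 + I}}{5}$)
$O{\left(g,X \right)} = 2 + \frac{X}{3} + \frac{g}{3}$ ($O{\left(g,X \right)} = 2 + \frac{g + X}{3} = 2 + \frac{X + g}{3} = 2 + \left(\frac{X}{3} + \frac{g}{3}\right) = 2 + \frac{X}{3} + \frac{g}{3}$)
$s = \frac{224}{3}$ ($s = 112 \left(2 + \frac{1}{3} \left(-5\right) + \frac{\sqrt{1 + 0}}{3}\right) = 112 \left(2 - \frac{5}{3} + \frac{\sqrt{1}}{3}\right) = 112 \left(2 - \frac{5}{3} + \frac{1}{3} \cdot 1\right) = 112 \left(2 - \frac{5}{3} + \frac{1}{3}\right) = 112 \cdot \frac{2}{3} = \frac{224}{3} \approx 74.667$)
$\sqrt{-23705 + \left(s + C{\left(-88,56 \right)}\right)} = \sqrt{-23705 + \left(\frac{224}{3} - - \frac{88 \sqrt{66 - 88}}{5}\right)} = \sqrt{-23705 + \left(\frac{224}{3} - - \frac{88 \sqrt{-22}}{5}\right)} = \sqrt{-23705 + \left(\frac{224}{3} - - \frac{88 i \sqrt{22}}{5}\right)} = \sqrt{-23705 + \left(\frac{224}{3} + \frac{88 i \sqrt{22}}{5}\right)} = \sqrt{- \frac{70891}{3} + \frac{88 i \sqrt{22}}{5}}$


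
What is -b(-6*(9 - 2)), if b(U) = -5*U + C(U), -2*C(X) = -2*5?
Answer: -215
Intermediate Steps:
C(X) = 5 (C(X) = -(-1)*5 = -½*(-10) = 5)
b(U) = 5 - 5*U (b(U) = -5*U + 5 = 5 - 5*U)
-b(-6*(9 - 2)) = -(5 - (-30)*(9 - 2)) = -(5 - (-30)*7) = -(5 - 5*(-42)) = -(5 + 210) = -1*215 = -215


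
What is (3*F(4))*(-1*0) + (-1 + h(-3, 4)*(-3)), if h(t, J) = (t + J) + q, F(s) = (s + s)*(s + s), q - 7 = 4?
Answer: -37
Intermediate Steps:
q = 11 (q = 7 + 4 = 11)
F(s) = 4*s**2 (F(s) = (2*s)*(2*s) = 4*s**2)
h(t, J) = 11 + J + t (h(t, J) = (t + J) + 11 = (J + t) + 11 = 11 + J + t)
(3*F(4))*(-1*0) + (-1 + h(-3, 4)*(-3)) = (3*(4*4**2))*(-1*0) + (-1 + (11 + 4 - 3)*(-3)) = (3*(4*16))*0 + (-1 + 12*(-3)) = (3*64)*0 + (-1 - 36) = 192*0 - 37 = 0 - 37 = -37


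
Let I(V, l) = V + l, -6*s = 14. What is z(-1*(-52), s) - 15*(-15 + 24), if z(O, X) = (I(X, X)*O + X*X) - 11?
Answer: -3449/9 ≈ -383.22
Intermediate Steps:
s = -7/3 (s = -⅙*14 = -7/3 ≈ -2.3333)
z(O, X) = -11 + X² + 2*O*X (z(O, X) = ((X + X)*O + X*X) - 11 = ((2*X)*O + X²) - 11 = (2*O*X + X²) - 11 = (X² + 2*O*X) - 11 = -11 + X² + 2*O*X)
z(-1*(-52), s) - 15*(-15 + 24) = (-11 + (-7/3)² + 2*(-1*(-52))*(-7/3)) - 15*(-15 + 24) = (-11 + 49/9 + 2*52*(-7/3)) - 15*9 = (-11 + 49/9 - 728/3) - 135 = -2234/9 - 135 = -3449/9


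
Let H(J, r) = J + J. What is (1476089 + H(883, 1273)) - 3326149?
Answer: -1848294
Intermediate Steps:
H(J, r) = 2*J
(1476089 + H(883, 1273)) - 3326149 = (1476089 + 2*883) - 3326149 = (1476089 + 1766) - 3326149 = 1477855 - 3326149 = -1848294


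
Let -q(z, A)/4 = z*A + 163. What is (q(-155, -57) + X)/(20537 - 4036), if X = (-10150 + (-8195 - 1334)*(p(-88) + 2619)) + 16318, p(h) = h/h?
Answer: -24995804/16501 ≈ -1514.8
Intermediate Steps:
p(h) = 1
q(z, A) = -652 - 4*A*z (q(z, A) = -4*(z*A + 163) = -4*(A*z + 163) = -4*(163 + A*z) = -652 - 4*A*z)
X = -24959812 (X = (-10150 + (-8195 - 1334)*(1 + 2619)) + 16318 = (-10150 - 9529*2620) + 16318 = (-10150 - 24965980) + 16318 = -24976130 + 16318 = -24959812)
(q(-155, -57) + X)/(20537 - 4036) = ((-652 - 4*(-57)*(-155)) - 24959812)/(20537 - 4036) = ((-652 - 35340) - 24959812)/16501 = (-35992 - 24959812)*(1/16501) = -24995804*1/16501 = -24995804/16501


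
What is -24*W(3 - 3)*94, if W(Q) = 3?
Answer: -6768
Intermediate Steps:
-24*W(3 - 3)*94 = -24*3*94 = -72*94 = -6768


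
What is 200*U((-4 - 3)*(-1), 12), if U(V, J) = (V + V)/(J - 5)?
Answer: 400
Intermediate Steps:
U(V, J) = 2*V/(-5 + J) (U(V, J) = (2*V)/(-5 + J) = 2*V/(-5 + J))
200*U((-4 - 3)*(-1), 12) = 200*(2*((-4 - 3)*(-1))/(-5 + 12)) = 200*(2*(-7*(-1))/7) = 200*(2*7*(⅐)) = 200*2 = 400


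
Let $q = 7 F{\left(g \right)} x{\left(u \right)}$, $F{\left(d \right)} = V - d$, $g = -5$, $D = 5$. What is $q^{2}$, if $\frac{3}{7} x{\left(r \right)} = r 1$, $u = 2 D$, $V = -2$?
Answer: $240100$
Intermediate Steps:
$u = 10$ ($u = 2 \cdot 5 = 10$)
$F{\left(d \right)} = -2 - d$
$x{\left(r \right)} = \frac{7 r}{3}$ ($x{\left(r \right)} = \frac{7 r 1}{3} = \frac{7 r}{3}$)
$q = 490$ ($q = 7 \left(-2 - -5\right) \frac{7}{3} \cdot 10 = 7 \left(-2 + 5\right) \frac{70}{3} = 7 \cdot 3 \cdot \frac{70}{3} = 21 \cdot \frac{70}{3} = 490$)
$q^{2} = 490^{2} = 240100$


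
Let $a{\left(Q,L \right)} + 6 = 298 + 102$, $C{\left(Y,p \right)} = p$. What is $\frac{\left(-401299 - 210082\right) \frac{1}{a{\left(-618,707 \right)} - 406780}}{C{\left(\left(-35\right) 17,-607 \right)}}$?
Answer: $- \frac{611381}{246676302} \approx -0.0024785$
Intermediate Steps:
$a{\left(Q,L \right)} = 394$ ($a{\left(Q,L \right)} = -6 + \left(298 + 102\right) = -6 + 400 = 394$)
$\frac{\left(-401299 - 210082\right) \frac{1}{a{\left(-618,707 \right)} - 406780}}{C{\left(\left(-35\right) 17,-607 \right)}} = \frac{\left(-401299 - 210082\right) \frac{1}{394 - 406780}}{-607} = - \frac{611381}{-406386} \left(- \frac{1}{607}\right) = \left(-611381\right) \left(- \frac{1}{406386}\right) \left(- \frac{1}{607}\right) = \frac{611381}{406386} \left(- \frac{1}{607}\right) = - \frac{611381}{246676302}$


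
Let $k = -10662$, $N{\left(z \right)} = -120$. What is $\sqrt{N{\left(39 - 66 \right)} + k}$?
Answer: $3 i \sqrt{1198} \approx 103.84 i$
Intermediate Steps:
$\sqrt{N{\left(39 - 66 \right)} + k} = \sqrt{-120 - 10662} = \sqrt{-10782} = 3 i \sqrt{1198}$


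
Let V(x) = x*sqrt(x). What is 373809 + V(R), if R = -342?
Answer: 373809 - 1026*I*sqrt(38) ≈ 3.7381e+5 - 6324.7*I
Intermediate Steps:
V(x) = x**(3/2)
373809 + V(R) = 373809 + (-342)**(3/2) = 373809 - 1026*I*sqrt(38)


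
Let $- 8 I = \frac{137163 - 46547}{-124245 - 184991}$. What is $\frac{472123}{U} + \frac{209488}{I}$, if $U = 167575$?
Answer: $\frac{10855720160714821}{1898122025} \approx 5.7192 \cdot 10^{6}$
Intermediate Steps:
$I = \frac{11327}{309236}$ ($I = - \frac{\left(137163 - 46547\right) \frac{1}{-124245 - 184991}}{8} = - \frac{90616 \frac{1}{-309236}}{8} = - \frac{90616 \left(- \frac{1}{309236}\right)}{8} = \left(- \frac{1}{8}\right) \left(- \frac{22654}{77309}\right) = \frac{11327}{309236} \approx 0.036629$)
$\frac{472123}{U} + \frac{209488}{I} = \frac{472123}{167575} + \frac{209488}{\frac{11327}{309236}} = 472123 \cdot \frac{1}{167575} + 209488 \cdot \frac{309236}{11327} = \frac{472123}{167575} + \frac{64781231168}{11327} = \frac{10855720160714821}{1898122025}$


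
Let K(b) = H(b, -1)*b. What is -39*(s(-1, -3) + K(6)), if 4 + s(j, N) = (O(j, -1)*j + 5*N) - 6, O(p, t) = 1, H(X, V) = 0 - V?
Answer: 780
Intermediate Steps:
H(X, V) = -V
s(j, N) = -10 + j + 5*N (s(j, N) = -4 + ((1*j + 5*N) - 6) = -4 + ((j + 5*N) - 6) = -4 + (-6 + j + 5*N) = -10 + j + 5*N)
K(b) = b (K(b) = (-1*(-1))*b = 1*b = b)
-39*(s(-1, -3) + K(6)) = -39*((-10 - 1 + 5*(-3)) + 6) = -39*((-10 - 1 - 15) + 6) = -39*(-26 + 6) = -39*(-20) = 780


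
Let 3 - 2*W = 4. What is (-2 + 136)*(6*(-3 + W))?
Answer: -2814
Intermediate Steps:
W = -1/2 (W = 3/2 - 1/2*4 = 3/2 - 2 = -1/2 ≈ -0.50000)
(-2 + 136)*(6*(-3 + W)) = (-2 + 136)*(6*(-3 - 1/2)) = 134*(6*(-7/2)) = 134*(-21) = -2814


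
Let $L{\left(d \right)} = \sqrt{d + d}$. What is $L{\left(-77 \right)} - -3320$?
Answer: $3320 + i \sqrt{154} \approx 3320.0 + 12.41 i$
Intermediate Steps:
$L{\left(d \right)} = \sqrt{2} \sqrt{d}$ ($L{\left(d \right)} = \sqrt{2 d} = \sqrt{2} \sqrt{d}$)
$L{\left(-77 \right)} - -3320 = \sqrt{2} \sqrt{-77} - -3320 = \sqrt{2} i \sqrt{77} + 3320 = i \sqrt{154} + 3320 = 3320 + i \sqrt{154}$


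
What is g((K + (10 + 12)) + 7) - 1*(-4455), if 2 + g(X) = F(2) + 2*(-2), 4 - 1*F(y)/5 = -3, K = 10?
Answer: 4484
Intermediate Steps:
F(y) = 35 (F(y) = 20 - 5*(-3) = 20 + 15 = 35)
g(X) = 29 (g(X) = -2 + (35 + 2*(-2)) = -2 + (35 - 4) = -2 + 31 = 29)
g((K + (10 + 12)) + 7) - 1*(-4455) = 29 - 1*(-4455) = 29 + 4455 = 4484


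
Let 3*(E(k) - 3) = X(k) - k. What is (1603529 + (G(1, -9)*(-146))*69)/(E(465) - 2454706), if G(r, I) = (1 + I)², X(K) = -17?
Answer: -2876379/7364591 ≈ -0.39057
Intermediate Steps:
E(k) = -8/3 - k/3 (E(k) = 3 + (-17 - k)/3 = 3 + (-17/3 - k/3) = -8/3 - k/3)
(1603529 + (G(1, -9)*(-146))*69)/(E(465) - 2454706) = (1603529 + ((1 - 9)²*(-146))*69)/((-8/3 - ⅓*465) - 2454706) = (1603529 + ((-8)²*(-146))*69)/((-8/3 - 155) - 2454706) = (1603529 + (64*(-146))*69)/(-473/3 - 2454706) = (1603529 - 9344*69)/(-7364591/3) = (1603529 - 644736)*(-3/7364591) = 958793*(-3/7364591) = -2876379/7364591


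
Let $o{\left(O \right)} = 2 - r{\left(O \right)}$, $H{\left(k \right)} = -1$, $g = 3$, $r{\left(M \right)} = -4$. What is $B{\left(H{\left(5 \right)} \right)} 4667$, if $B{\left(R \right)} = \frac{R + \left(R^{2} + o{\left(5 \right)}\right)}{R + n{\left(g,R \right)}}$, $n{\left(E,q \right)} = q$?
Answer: $-14001$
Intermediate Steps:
$o{\left(O \right)} = 6$ ($o{\left(O \right)} = 2 - -4 = 2 + 4 = 6$)
$B{\left(R \right)} = \frac{6 + R + R^{2}}{2 R}$ ($B{\left(R \right)} = \frac{R + \left(R^{2} + 6\right)}{R + R} = \frac{R + \left(6 + R^{2}\right)}{2 R} = \left(6 + R + R^{2}\right) \frac{1}{2 R} = \frac{6 + R + R^{2}}{2 R}$)
$B{\left(H{\left(5 \right)} \right)} 4667 = \frac{6 - 1 + \left(-1\right)^{2}}{2 \left(-1\right)} 4667 = \frac{1}{2} \left(-1\right) \left(6 - 1 + 1\right) 4667 = \frac{1}{2} \left(-1\right) 6 \cdot 4667 = \left(-3\right) 4667 = -14001$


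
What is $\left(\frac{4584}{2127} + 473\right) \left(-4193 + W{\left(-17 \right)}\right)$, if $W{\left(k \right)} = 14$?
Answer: $- \frac{1407842415}{709} \approx -1.9857 \cdot 10^{6}$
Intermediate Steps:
$\left(\frac{4584}{2127} + 473\right) \left(-4193 + W{\left(-17 \right)}\right) = \left(\frac{4584}{2127} + 473\right) \left(-4193 + 14\right) = \left(4584 \cdot \frac{1}{2127} + 473\right) \left(-4179\right) = \left(\frac{1528}{709} + 473\right) \left(-4179\right) = \frac{336885}{709} \left(-4179\right) = - \frac{1407842415}{709}$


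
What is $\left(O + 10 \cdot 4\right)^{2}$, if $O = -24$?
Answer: $256$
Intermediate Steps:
$\left(O + 10 \cdot 4\right)^{2} = \left(-24 + 10 \cdot 4\right)^{2} = \left(-24 + 40\right)^{2} = 16^{2} = 256$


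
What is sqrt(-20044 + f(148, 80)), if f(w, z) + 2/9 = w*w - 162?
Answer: 4*sqrt(955)/3 ≈ 41.204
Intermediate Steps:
f(w, z) = -1460/9 + w**2 (f(w, z) = -2/9 + (w*w - 162) = -2/9 + (w**2 - 162) = -2/9 + (-162 + w**2) = -1460/9 + w**2)
sqrt(-20044 + f(148, 80)) = sqrt(-20044 + (-1460/9 + 148**2)) = sqrt(-20044 + (-1460/9 + 21904)) = sqrt(-20044 + 195676/9) = sqrt(15280/9) = 4*sqrt(955)/3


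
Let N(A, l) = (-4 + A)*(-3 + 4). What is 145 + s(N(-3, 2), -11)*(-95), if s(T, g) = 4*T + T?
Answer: 3470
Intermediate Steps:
N(A, l) = -4 + A (N(A, l) = (-4 + A)*1 = -4 + A)
s(T, g) = 5*T
145 + s(N(-3, 2), -11)*(-95) = 145 + (5*(-4 - 3))*(-95) = 145 + (5*(-7))*(-95) = 145 - 35*(-95) = 145 + 3325 = 3470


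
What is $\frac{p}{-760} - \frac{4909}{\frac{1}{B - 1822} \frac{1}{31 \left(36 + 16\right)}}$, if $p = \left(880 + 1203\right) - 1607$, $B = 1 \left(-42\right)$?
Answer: $\frac{2802577161161}{190} \approx 1.475 \cdot 10^{10}$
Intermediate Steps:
$B = -42$
$p = 476$ ($p = 2083 - 1607 = 476$)
$\frac{p}{-760} - \frac{4909}{\frac{1}{B - 1822} \frac{1}{31 \left(36 + 16\right)}} = \frac{476}{-760} - \frac{4909}{\frac{1}{-42 - 1822} \frac{1}{31 \left(36 + 16\right)}} = 476 \left(- \frac{1}{760}\right) - \frac{4909}{\frac{1}{-1864} \frac{1}{31 \cdot 52}} = - \frac{119}{190} - \frac{4909}{\left(- \frac{1}{1864}\right) \frac{1}{1612}} = - \frac{119}{190} - \frac{4909}{- \frac{1}{3004768}} = - \frac{119}{190} - -14750406112 = - \frac{119}{190} + 14750406112 = \frac{2802577161161}{190}$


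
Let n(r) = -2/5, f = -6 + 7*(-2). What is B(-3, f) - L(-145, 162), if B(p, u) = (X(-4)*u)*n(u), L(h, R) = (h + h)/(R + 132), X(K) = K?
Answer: -4559/147 ≈ -31.014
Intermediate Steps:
f = -20 (f = -6 - 14 = -20)
n(r) = -2/5 (n(r) = -2*1/5 = -2/5)
L(h, R) = 2*h/(132 + R) (L(h, R) = (2*h)/(132 + R) = 2*h/(132 + R))
B(p, u) = 8*u/5 (B(p, u) = -4*u*(-2/5) = 8*u/5)
B(-3, f) - L(-145, 162) = (8/5)*(-20) - 2*(-145)/(132 + 162) = -32 - 2*(-145)/294 = -32 - 1*(-145/147) = -32 + 145/147 = -4559/147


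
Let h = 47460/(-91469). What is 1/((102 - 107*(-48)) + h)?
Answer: 13067/68438166 ≈ 0.00019093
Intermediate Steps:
h = -6780/13067 (h = 47460*(-1/91469) = -6780/13067 ≈ -0.51886)
1/((102 - 107*(-48)) + h) = 1/((102 - 107*(-48)) - 6780/13067) = 1/((102 + 5136) - 6780/13067) = 1/(5238 - 6780/13067) = 1/(68438166/13067) = 13067/68438166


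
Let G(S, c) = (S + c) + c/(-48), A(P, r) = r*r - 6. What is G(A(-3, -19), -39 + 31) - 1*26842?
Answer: -158969/6 ≈ -26495.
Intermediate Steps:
A(P, r) = -6 + r² (A(P, r) = r² - 6 = -6 + r²)
G(S, c) = S + 47*c/48 (G(S, c) = (S + c) + c*(-1/48) = (S + c) - c/48 = S + 47*c/48)
G(A(-3, -19), -39 + 31) - 1*26842 = ((-6 + (-19)²) + 47*(-39 + 31)/48) - 1*26842 = ((-6 + 361) + (47/48)*(-8)) - 26842 = (355 - 47/6) - 26842 = 2083/6 - 26842 = -158969/6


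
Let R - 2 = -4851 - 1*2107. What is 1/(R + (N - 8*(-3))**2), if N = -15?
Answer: -1/6875 ≈ -0.00014545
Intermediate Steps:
R = -6956 (R = 2 + (-4851 - 1*2107) = 2 + (-4851 - 2107) = 2 - 6958 = -6956)
1/(R + (N - 8*(-3))**2) = 1/(-6956 + (-15 - 8*(-3))**2) = 1/(-6956 + (-15 + 24)**2) = 1/(-6956 + 9**2) = 1/(-6956 + 81) = 1/(-6875) = -1/6875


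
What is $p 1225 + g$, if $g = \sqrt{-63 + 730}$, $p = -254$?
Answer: $-311150 + \sqrt{667} \approx -3.1112 \cdot 10^{5}$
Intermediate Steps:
$g = \sqrt{667} \approx 25.826$
$p 1225 + g = \left(-254\right) 1225 + \sqrt{667} = -311150 + \sqrt{667}$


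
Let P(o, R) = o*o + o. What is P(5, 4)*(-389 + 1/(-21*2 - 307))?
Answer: -4072860/349 ≈ -11670.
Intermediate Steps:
P(o, R) = o + o² (P(o, R) = o² + o = o + o²)
P(5, 4)*(-389 + 1/(-21*2 - 307)) = (5*(1 + 5))*(-389 + 1/(-21*2 - 307)) = (5*6)*(-389 + 1/(-42 - 307)) = 30*(-389 + 1/(-349)) = 30*(-389 - 1/349) = 30*(-135762/349) = -4072860/349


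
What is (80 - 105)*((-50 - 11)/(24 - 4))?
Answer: 305/4 ≈ 76.250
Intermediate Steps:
(80 - 105)*((-50 - 11)/(24 - 4)) = -(-1525)/20 = -25*(-61/20) = 305/4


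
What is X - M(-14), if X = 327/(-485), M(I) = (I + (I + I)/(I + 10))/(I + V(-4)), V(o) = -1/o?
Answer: -6313/5335 ≈ -1.1833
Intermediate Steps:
M(I) = (I + 2*I/(10 + I))/(1/4 + I) (M(I) = (I + (I + I)/(I + 10))/(I - 1/(-4)) = (I + (2*I)/(10 + I))/(I - 1*(-1/4)) = (I + 2*I/(10 + I))/(I + 1/4) = (I + 2*I/(10 + I))/(1/4 + I))
X = -327/485 (X = 327*(-1/485) = -327/485 ≈ -0.67423)
X - M(-14) = -327/485 - 4*(-14)*(12 - 14)/(10 + 4*(-14)**2 + 41*(-14)) = -327/485 - 4*(-14)*(-2)/(10 + 4*196 - 574) = -327/485 - 4*(-14)*(-2)/(10 + 784 - 574) = -327/485 - 4*(-14)*(-2)/220 = -327/485 - 1*28/55 = -327/485 - 28/55 = -6313/5335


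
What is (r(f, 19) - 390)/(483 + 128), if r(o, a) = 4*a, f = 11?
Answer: -314/611 ≈ -0.51391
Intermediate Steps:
(r(f, 19) - 390)/(483 + 128) = (4*19 - 390)/(483 + 128) = (76 - 390)/611 = -314*1/611 = -314/611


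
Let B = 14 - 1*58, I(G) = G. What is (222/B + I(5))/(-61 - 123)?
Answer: 1/4048 ≈ 0.00024704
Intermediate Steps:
B = -44 (B = 14 - 58 = -44)
(222/B + I(5))/(-61 - 123) = (222/(-44) + 5)/(-61 - 123) = (222*(-1/44) + 5)/(-184) = (-111/22 + 5)*(-1/184) = -1/22*(-1/184) = 1/4048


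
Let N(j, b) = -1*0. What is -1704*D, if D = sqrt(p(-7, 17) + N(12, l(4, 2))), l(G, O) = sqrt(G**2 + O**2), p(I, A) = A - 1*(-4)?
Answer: -1704*sqrt(21) ≈ -7808.7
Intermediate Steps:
p(I, A) = 4 + A (p(I, A) = A + 4 = 4 + A)
N(j, b) = 0
D = sqrt(21) (D = sqrt((4 + 17) + 0) = sqrt(21 + 0) = sqrt(21) ≈ 4.5826)
-1704*D = -1704*sqrt(21)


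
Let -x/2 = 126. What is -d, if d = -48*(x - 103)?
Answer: -17040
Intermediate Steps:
x = -252 (x = -2*126 = -252)
d = 17040 (d = -48*(-252 - 103) = -48*(-355) = 17040)
-d = -1*17040 = -17040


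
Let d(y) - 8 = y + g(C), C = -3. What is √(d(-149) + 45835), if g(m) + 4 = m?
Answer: √45687 ≈ 213.75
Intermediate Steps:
g(m) = -4 + m
d(y) = 1 + y (d(y) = 8 + (y + (-4 - 3)) = 8 + (y - 7) = 8 + (-7 + y) = 1 + y)
√(d(-149) + 45835) = √((1 - 149) + 45835) = √(-148 + 45835) = √45687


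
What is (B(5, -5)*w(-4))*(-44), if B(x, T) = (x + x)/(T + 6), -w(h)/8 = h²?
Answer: 56320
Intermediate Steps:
w(h) = -8*h²
B(x, T) = 2*x/(6 + T) (B(x, T) = (2*x)/(6 + T) = 2*x/(6 + T))
(B(5, -5)*w(-4))*(-44) = ((2*5/(6 - 5))*(-8*(-4)²))*(-44) = ((2*5/1)*(-8*16))*(-44) = ((2*5*1)*(-128))*(-44) = (10*(-128))*(-44) = -1280*(-44) = 56320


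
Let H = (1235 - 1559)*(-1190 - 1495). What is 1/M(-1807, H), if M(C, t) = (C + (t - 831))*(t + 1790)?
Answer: 1/756053172460 ≈ 1.3227e-12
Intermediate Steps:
H = 869940 (H = -324*(-2685) = 869940)
M(C, t) = (1790 + t)*(-831 + C + t) (M(C, t) = (C + (-831 + t))*(1790 + t) = (-831 + C + t)*(1790 + t) = (1790 + t)*(-831 + C + t))
1/M(-1807, H) = 1/(-1487490 + 869940² + 959*869940 + 1790*(-1807) - 1807*869940) = 1/(-1487490 + 756795603600 + 834272460 - 3234530 - 1571981580) = 1/756053172460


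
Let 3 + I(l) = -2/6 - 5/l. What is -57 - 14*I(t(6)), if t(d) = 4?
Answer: 43/6 ≈ 7.1667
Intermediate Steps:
I(l) = -10/3 - 5/l (I(l) = -3 + (-2/6 - 5/l) = -3 + (-2*⅙ - 5/l) = -3 + (-⅓ - 5/l) = -10/3 - 5/l)
-57 - 14*I(t(6)) = -57 - 14*(-10/3 - 5/4) = -57 - 14*(-55/12) = -57 + 385/6 = 43/6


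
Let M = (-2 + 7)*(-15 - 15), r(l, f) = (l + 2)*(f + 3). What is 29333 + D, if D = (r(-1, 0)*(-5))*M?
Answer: 31583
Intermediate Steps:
r(l, f) = (2 + l)*(3 + f)
M = -150 (M = 5*(-30) = -150)
D = 2250 (D = ((6 + 2*0 + 3*(-1) + 0*(-1))*(-5))*(-150) = ((6 + 0 - 3 + 0)*(-5))*(-150) = (3*(-5))*(-150) = -15*(-150) = 2250)
29333 + D = 29333 + 2250 = 31583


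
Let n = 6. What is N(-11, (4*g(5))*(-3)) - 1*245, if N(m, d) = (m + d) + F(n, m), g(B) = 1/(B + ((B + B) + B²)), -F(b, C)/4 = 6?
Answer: -2803/10 ≈ -280.30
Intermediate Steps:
F(b, C) = -24 (F(b, C) = -4*6 = -24)
g(B) = 1/(B² + 3*B) (g(B) = 1/(B + (2*B + B²)) = 1/(B + (B² + 2*B)) = 1/(B² + 3*B))
N(m, d) = -24 + d + m (N(m, d) = (m + d) - 24 = (d + m) - 24 = -24 + d + m)
N(-11, (4*g(5))*(-3)) - 1*245 = (-24 + (4*(1/(5*(3 + 5))))*(-3) - 11) - 1*245 = (-24 + (4*((⅕)/8))*(-3) - 11) - 245 = (-24 + (4*((⅕)*(⅛)))*(-3) - 11) - 245 = (-24 + (4*(1/40))*(-3) - 11) - 245 = (-24 + (⅒)*(-3) - 11) - 245 = (-24 - 3/10 - 11) - 245 = -353/10 - 245 = -2803/10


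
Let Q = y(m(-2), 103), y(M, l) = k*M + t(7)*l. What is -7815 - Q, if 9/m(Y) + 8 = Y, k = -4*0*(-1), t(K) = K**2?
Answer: -12862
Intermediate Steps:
k = 0 (k = 0*(-1) = 0)
m(Y) = 9/(-8 + Y)
y(M, l) = 49*l (y(M, l) = 0*M + 7**2*l = 0 + 49*l = 49*l)
Q = 5047 (Q = 49*103 = 5047)
-7815 - Q = -7815 - 1*5047 = -7815 - 5047 = -12862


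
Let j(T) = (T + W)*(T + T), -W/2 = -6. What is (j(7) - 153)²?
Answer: 12769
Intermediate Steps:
W = 12 (W = -2*(-6) = 12)
j(T) = 2*T*(12 + T) (j(T) = (T + 12)*(T + T) = (12 + T)*(2*T) = 2*T*(12 + T))
(j(7) - 153)² = (2*7*(12 + 7) - 153)² = (2*7*19 - 153)² = (266 - 153)² = 113² = 12769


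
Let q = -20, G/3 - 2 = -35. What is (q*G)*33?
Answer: 65340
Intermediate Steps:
G = -99 (G = 6 + 3*(-35) = 6 - 105 = -99)
(q*G)*33 = -20*(-99)*33 = 1980*33 = 65340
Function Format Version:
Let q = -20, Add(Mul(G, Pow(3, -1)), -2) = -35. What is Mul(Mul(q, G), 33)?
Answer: 65340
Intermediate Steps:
G = -99 (G = Add(6, Mul(3, -35)) = Add(6, -105) = -99)
Mul(Mul(q, G), 33) = Mul(Mul(-20, -99), 33) = Mul(1980, 33) = 65340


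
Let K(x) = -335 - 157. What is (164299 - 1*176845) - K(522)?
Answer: -12054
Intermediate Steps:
K(x) = -492
(164299 - 1*176845) - K(522) = (164299 - 1*176845) - 1*(-492) = (164299 - 176845) + 492 = -12546 + 492 = -12054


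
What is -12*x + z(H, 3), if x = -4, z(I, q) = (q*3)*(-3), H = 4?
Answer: 21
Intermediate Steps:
z(I, q) = -9*q (z(I, q) = (3*q)*(-3) = -9*q)
-12*x + z(H, 3) = -12*(-4) - 9*3 = 48 - 27 = 21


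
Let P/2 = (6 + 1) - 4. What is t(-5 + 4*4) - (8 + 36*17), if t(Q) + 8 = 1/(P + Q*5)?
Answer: -38307/61 ≈ -627.98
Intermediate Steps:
P = 6 (P = 2*((6 + 1) - 4) = 2*(7 - 4) = 2*3 = 6)
t(Q) = -8 + 1/(6 + 5*Q) (t(Q) = -8 + 1/(6 + Q*5) = -8 + 1/(6 + 5*Q))
t(-5 + 4*4) - (8 + 36*17) = (-47 - 40*(-5 + 4*4))/(6 + 5*(-5 + 4*4)) - (8 + 36*17) = (-47 - 40*(-5 + 16))/(6 + 5*(-5 + 16)) - (8 + 612) = (-47 - 40*11)/(6 + 5*11) - 1*620 = (-47 - 440)/(6 + 55) - 620 = -487/61 - 620 = -38307/61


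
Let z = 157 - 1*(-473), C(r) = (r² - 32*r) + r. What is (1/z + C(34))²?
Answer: 4129476121/396900 ≈ 10404.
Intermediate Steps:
C(r) = r² - 31*r
z = 630 (z = 157 + 473 = 630)
(1/z + C(34))² = (1/630 + 34*(-31 + 34))² = (1/630 + 34*3)² = (1/630 + 102)² = (64261/630)² = 4129476121/396900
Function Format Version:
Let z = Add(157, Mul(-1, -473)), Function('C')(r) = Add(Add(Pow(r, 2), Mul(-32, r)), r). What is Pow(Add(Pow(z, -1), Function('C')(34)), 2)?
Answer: Rational(4129476121, 396900) ≈ 10404.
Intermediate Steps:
Function('C')(r) = Add(Pow(r, 2), Mul(-31, r))
z = 630 (z = Add(157, 473) = 630)
Pow(Add(Pow(z, -1), Function('C')(34)), 2) = Pow(Add(Pow(630, -1), Mul(34, Add(-31, 34))), 2) = Pow(Add(Rational(1, 630), Mul(34, 3)), 2) = Pow(Add(Rational(1, 630), 102), 2) = Pow(Rational(64261, 630), 2) = Rational(4129476121, 396900)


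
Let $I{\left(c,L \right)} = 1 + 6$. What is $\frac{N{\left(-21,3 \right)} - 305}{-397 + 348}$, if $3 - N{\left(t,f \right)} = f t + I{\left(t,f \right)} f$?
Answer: $\frac{260}{49} \approx 5.3061$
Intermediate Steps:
$I{\left(c,L \right)} = 7$
$N{\left(t,f \right)} = 3 - 7 f - f t$ ($N{\left(t,f \right)} = 3 - \left(f t + 7 f\right) = 3 - \left(7 f + f t\right) = 3 - 7 f - f t$)
$\frac{N{\left(-21,3 \right)} - 305}{-397 + 348} = \frac{\left(3 - 21 - 3 \left(-21\right)\right) - 305}{-397 + 348} = \frac{\left(3 - 21 + 63\right) - 305}{-49} = \left(45 - 305\right) \left(- \frac{1}{49}\right) = \left(-260\right) \left(- \frac{1}{49}\right) = \frac{260}{49}$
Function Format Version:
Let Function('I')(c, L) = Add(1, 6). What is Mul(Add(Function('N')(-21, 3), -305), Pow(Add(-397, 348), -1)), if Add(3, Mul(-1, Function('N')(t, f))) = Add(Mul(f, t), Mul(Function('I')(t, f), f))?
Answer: Rational(260, 49) ≈ 5.3061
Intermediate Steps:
Function('I')(c, L) = 7
Function('N')(t, f) = Add(3, Mul(-7, f), Mul(-1, f, t)) (Function('N')(t, f) = Add(3, Mul(-1, Add(Mul(f, t), Mul(7, f)))) = Add(3, Mul(-1, Add(Mul(7, f), Mul(f, t)))) = Add(3, Add(Mul(-7, f), Mul(-1, f, t))) = Add(3, Mul(-7, f), Mul(-1, f, t)))
Mul(Add(Function('N')(-21, 3), -305), Pow(Add(-397, 348), -1)) = Mul(Add(Add(3, Mul(-7, 3), Mul(-1, 3, -21)), -305), Pow(Add(-397, 348), -1)) = Mul(Add(Add(3, -21, 63), -305), Pow(-49, -1)) = Mul(Add(45, -305), Rational(-1, 49)) = Mul(-260, Rational(-1, 49)) = Rational(260, 49)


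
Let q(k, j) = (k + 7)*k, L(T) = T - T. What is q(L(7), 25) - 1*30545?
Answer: -30545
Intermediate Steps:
L(T) = 0
q(k, j) = k*(7 + k) (q(k, j) = (7 + k)*k = k*(7 + k))
q(L(7), 25) - 1*30545 = 0*(7 + 0) - 1*30545 = 0*7 - 30545 = 0 - 30545 = -30545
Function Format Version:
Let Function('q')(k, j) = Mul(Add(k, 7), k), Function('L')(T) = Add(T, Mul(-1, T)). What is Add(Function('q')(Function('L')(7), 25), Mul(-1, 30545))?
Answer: -30545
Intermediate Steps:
Function('L')(T) = 0
Function('q')(k, j) = Mul(k, Add(7, k)) (Function('q')(k, j) = Mul(Add(7, k), k) = Mul(k, Add(7, k)))
Add(Function('q')(Function('L')(7), 25), Mul(-1, 30545)) = Add(Mul(0, Add(7, 0)), Mul(-1, 30545)) = Add(Mul(0, 7), -30545) = Add(0, -30545) = -30545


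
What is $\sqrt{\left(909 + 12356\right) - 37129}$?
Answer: $2 i \sqrt{5966} \approx 154.48 i$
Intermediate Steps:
$\sqrt{\left(909 + 12356\right) - 37129} = \sqrt{13265 - 37129} = \sqrt{-23864} = 2 i \sqrt{5966}$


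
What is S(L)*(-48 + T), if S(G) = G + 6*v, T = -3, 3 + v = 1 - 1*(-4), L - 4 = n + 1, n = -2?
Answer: -765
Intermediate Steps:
L = 3 (L = 4 + (-2 + 1) = 4 - 1 = 3)
v = 2 (v = -3 + (1 - 1*(-4)) = -3 + (1 + 4) = -3 + 5 = 2)
S(G) = 12 + G (S(G) = G + 6*2 = G + 12 = 12 + G)
S(L)*(-48 + T) = (12 + 3)*(-48 - 3) = 15*(-51) = -765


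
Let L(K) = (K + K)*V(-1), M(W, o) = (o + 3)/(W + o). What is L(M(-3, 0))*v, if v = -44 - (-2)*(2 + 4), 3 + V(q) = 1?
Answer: -128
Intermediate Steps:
V(q) = -2 (V(q) = -3 + 1 = -2)
M(W, o) = (3 + o)/(W + o)
v = -32 (v = -44 - (-2)*6 = -44 - 1*(-12) = -44 + 12 = -32)
L(K) = -4*K (L(K) = (K + K)*(-2) = (2*K)*(-2) = -4*K)
L(M(-3, 0))*v = -4*(3 + 0)/(-3 + 0)*(-32) = -4*3/(-3)*(-32) = -(-4)*3/3*(-32) = -4*(-1)*(-32) = 4*(-32) = -128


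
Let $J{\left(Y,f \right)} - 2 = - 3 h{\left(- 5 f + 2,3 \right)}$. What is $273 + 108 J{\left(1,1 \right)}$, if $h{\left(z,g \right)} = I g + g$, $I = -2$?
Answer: $1461$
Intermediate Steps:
$h{\left(z,g \right)} = - g$ ($h{\left(z,g \right)} = - 2 g + g = - g$)
$J{\left(Y,f \right)} = 11$ ($J{\left(Y,f \right)} = 2 - 3 \left(\left(-1\right) 3\right) = 2 - -9 = 2 + 9 = 11$)
$273 + 108 J{\left(1,1 \right)} = 273 + 108 \cdot 11 = 273 + 1188 = 1461$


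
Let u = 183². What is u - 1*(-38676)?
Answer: 72165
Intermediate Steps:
u = 33489
u - 1*(-38676) = 33489 - 1*(-38676) = 33489 + 38676 = 72165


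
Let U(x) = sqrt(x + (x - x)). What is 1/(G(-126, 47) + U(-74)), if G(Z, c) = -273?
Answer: -273/74603 - I*sqrt(74)/74603 ≈ -0.0036594 - 0.00011531*I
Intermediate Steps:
U(x) = sqrt(x) (U(x) = sqrt(x + 0) = sqrt(x))
1/(G(-126, 47) + U(-74)) = 1/(-273 + sqrt(-74)) = 1/(-273 + I*sqrt(74))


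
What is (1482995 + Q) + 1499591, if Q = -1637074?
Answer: 1345512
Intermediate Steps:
(1482995 + Q) + 1499591 = (1482995 - 1637074) + 1499591 = -154079 + 1499591 = 1345512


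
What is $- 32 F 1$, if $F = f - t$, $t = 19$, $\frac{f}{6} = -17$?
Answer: $3872$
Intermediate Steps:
$f = -102$ ($f = 6 \left(-17\right) = -102$)
$F = -121$ ($F = -102 - 19 = -121$)
$- 32 F 1 = \left(-32\right) \left(-121\right) 1 = 3872 \cdot 1 = 3872$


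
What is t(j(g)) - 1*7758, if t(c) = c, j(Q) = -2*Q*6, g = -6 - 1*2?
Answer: -7662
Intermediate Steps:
g = -8 (g = -6 - 2 = -8)
j(Q) = -12*Q
t(j(g)) - 1*7758 = -12*(-8) - 1*7758 = 96 - 7758 = -7662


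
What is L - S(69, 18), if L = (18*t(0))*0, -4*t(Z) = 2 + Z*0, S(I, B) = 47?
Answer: -47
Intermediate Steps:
t(Z) = -½ (t(Z) = -(2 + Z*0)/4 = -(2 + 0)/4 = -¼*2 = -½)
L = 0 (L = (18*(-½))*0 = -9*0 = 0)
L - S(69, 18) = 0 - 1*47 = 0 - 47 = -47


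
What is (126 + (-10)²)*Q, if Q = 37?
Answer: 8362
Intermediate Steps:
(126 + (-10)²)*Q = (126 + (-10)²)*37 = (126 + 100)*37 = 226*37 = 8362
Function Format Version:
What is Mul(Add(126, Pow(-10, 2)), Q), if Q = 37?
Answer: 8362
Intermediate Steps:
Mul(Add(126, Pow(-10, 2)), Q) = Mul(Add(126, Pow(-10, 2)), 37) = Mul(Add(126, 100), 37) = Mul(226, 37) = 8362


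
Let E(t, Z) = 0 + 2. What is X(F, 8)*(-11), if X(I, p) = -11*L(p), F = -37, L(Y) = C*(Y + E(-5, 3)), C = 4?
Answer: 4840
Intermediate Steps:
E(t, Z) = 2
L(Y) = 8 + 4*Y (L(Y) = 4*(Y + 2) = 4*(2 + Y) = 8 + 4*Y)
X(I, p) = -88 - 44*p (X(I, p) = -11*(8 + 4*p) = -88 - 44*p)
X(F, 8)*(-11) = (-88 - 44*8)*(-11) = (-88 - 352)*(-11) = -440*(-11) = 4840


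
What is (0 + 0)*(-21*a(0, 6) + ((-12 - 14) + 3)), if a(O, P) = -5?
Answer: 0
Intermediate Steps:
(0 + 0)*(-21*a(0, 6) + ((-12 - 14) + 3)) = (0 + 0)*(-21*(-5) + ((-12 - 14) + 3)) = 0*(105 + (-26 + 3)) = 0*(105 - 23) = 0*82 = 0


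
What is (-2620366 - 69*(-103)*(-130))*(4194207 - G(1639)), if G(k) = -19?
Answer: -14865494550376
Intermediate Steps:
(-2620366 - 69*(-103)*(-130))*(4194207 - G(1639)) = (-2620366 - 69*(-103)*(-130))*(4194207 - 1*(-19)) = (-2620366 + 7107*(-130))*(4194207 + 19) = (-2620366 - 923910)*4194226 = -3544276*4194226 = -14865494550376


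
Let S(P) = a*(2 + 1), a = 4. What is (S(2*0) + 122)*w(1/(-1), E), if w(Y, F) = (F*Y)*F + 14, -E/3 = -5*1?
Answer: -28274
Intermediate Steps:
E = 15 (E = -(-15) = -3*(-5) = 15)
w(Y, F) = 14 + Y*F² (w(Y, F) = Y*F² + 14 = 14 + Y*F²)
S(P) = 12 (S(P) = 4*(2 + 1) = 4*3 = 12)
(S(2*0) + 122)*w(1/(-1), E) = (12 + 122)*(14 + 15²/(-1)) = 134*(14 - 1*225) = 134*(14 - 225) = 134*(-211) = -28274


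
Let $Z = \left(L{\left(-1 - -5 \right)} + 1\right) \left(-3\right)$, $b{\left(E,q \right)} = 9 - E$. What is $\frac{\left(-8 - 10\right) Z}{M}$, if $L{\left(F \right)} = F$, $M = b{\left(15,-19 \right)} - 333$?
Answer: $- \frac{90}{113} \approx -0.79646$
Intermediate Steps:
$M = -339$ ($M = \left(9 - 15\right) - 333 = -6 - 333 = -339$)
$Z = -15$ ($Z = \left(\left(-1 - -5\right) + 1\right) \left(-3\right) = \left(\left(-1 + 5\right) + 1\right) \left(-3\right) = \left(4 + 1\right) \left(-3\right) = 5 \left(-3\right) = -15$)
$\frac{\left(-8 - 10\right) Z}{M} = \frac{\left(-8 - 10\right) \left(-15\right)}{-339} = \left(-18\right) \left(-15\right) \left(- \frac{1}{339}\right) = 270 \left(- \frac{1}{339}\right) = - \frac{90}{113}$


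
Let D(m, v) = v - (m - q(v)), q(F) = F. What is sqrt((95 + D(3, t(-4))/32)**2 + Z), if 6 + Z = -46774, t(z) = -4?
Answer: I*sqrt(38727879)/32 ≈ 194.47*I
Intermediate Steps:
Z = -46780 (Z = -6 - 46774 = -46780)
D(m, v) = -m + 2*v (D(m, v) = v - (m - v) = v + (v - m) = -m + 2*v)
sqrt((95 + D(3, t(-4))/32)**2 + Z) = sqrt((95 + (-1*3 + 2*(-4))/32)**2 - 46780) = sqrt((95 + (-3 - 8)*(1/32))**2 - 46780) = sqrt((95 - 11*1/32)**2 - 46780) = sqrt((95 - 11/32)**2 - 46780) = sqrt((3029/32)**2 - 46780) = sqrt(9174841/1024 - 46780) = sqrt(-38727879/1024) = I*sqrt(38727879)/32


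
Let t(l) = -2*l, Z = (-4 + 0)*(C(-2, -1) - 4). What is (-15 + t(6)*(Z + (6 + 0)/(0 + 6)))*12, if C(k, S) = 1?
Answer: -2052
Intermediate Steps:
Z = 12 (Z = (-4 + 0)*(1 - 4) = -4*(-3) = 12)
(-15 + t(6)*(Z + (6 + 0)/(0 + 6)))*12 = (-15 + (-2*6)*(12 + (6 + 0)/(0 + 6)))*12 = (-15 - 12*(12 + 6/6))*12 = (-15 - 12*(12 + 6*(⅙)))*12 = (-15 - 12*(12 + 1))*12 = (-15 - 12*13)*12 = (-15 - 156)*12 = -171*12 = -2052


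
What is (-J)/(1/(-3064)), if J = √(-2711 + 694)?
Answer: 3064*I*√2017 ≈ 1.3761e+5*I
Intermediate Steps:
J = I*√2017 (J = √(-2017) = I*√2017 ≈ 44.911*I)
(-J)/(1/(-3064)) = (-I*√2017)/(1/(-3064)) = (-I*√2017)/(-1/3064) = -I*√2017*(-3064) = 3064*I*√2017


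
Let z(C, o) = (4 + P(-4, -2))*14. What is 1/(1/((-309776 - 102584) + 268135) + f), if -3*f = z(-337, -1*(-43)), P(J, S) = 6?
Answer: -144225/6730501 ≈ -0.021429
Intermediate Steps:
z(C, o) = 140 (z(C, o) = (4 + 6)*14 = 10*14 = 140)
f = -140/3 (f = -⅓*140 = -140/3 ≈ -46.667)
1/(1/((-309776 - 102584) + 268135) + f) = 1/(1/((-309776 - 102584) + 268135) - 140/3) = 1/(1/(-412360 + 268135) - 140/3) = 1/(1/(-144225) - 140/3) = 1/(-1/144225 - 140/3) = 1/(-6730501/144225) = -144225/6730501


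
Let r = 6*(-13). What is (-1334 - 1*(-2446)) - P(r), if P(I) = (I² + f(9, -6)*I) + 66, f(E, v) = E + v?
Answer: -4804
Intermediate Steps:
r = -78
P(I) = 66 + I² + 3*I (P(I) = (I² + (9 - 6)*I) + 66 = (I² + 3*I) + 66 = 66 + I² + 3*I)
(-1334 - 1*(-2446)) - P(r) = (-1334 - 1*(-2446)) - (66 + (-78)² + 3*(-78)) = (-1334 + 2446) - (66 + 6084 - 234) = 1112 - 1*5916 = 1112 - 5916 = -4804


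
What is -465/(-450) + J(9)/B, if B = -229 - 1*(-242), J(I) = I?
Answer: 673/390 ≈ 1.7256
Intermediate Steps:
B = 13 (B = -229 + 242 = 13)
-465/(-450) + J(9)/B = -465/(-450) + 9/13 = -465*(-1/450) + 9*(1/13) = 31/30 + 9/13 = 673/390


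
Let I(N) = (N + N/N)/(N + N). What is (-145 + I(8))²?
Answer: 5340721/256 ≈ 20862.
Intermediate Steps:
I(N) = (1 + N)/(2*N) (I(N) = (N + 1)/((2*N)) = (1 + N)*(1/(2*N)) = (1 + N)/(2*N))
(-145 + I(8))² = (-145 + (½)*(1 + 8)/8)² = (-145 + (½)*(⅛)*9)² = (-145 + 9/16)² = (-2311/16)² = 5340721/256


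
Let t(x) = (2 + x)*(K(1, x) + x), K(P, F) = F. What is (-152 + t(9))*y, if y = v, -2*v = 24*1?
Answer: -552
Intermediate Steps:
v = -12 ≈ -12.000
t(x) = 2*x*(2 + x) (t(x) = (2 + x)*(x + x) = (2 + x)*(2*x) = 2*x*(2 + x))
y = -12
(-152 + t(9))*y = (-152 + 2*9*(2 + 9))*(-12) = (-152 + 2*9*11)*(-12) = (-152 + 198)*(-12) = 46*(-12) = -552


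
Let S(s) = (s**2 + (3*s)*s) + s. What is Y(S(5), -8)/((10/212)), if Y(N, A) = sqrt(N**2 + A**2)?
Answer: 106*sqrt(11089)/5 ≈ 2232.5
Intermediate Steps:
S(s) = s + 4*s**2 (S(s) = (s**2 + 3*s**2) + s = 4*s**2 + s = s + 4*s**2)
Y(N, A) = sqrt(A**2 + N**2)
Y(S(5), -8)/((10/212)) = sqrt((-8)**2 + (5*(1 + 4*5))**2)/((10/212)) = sqrt(64 + (5*(1 + 20))**2)/((10*(1/212))) = sqrt(64 + (5*21)**2)/(5/106) = sqrt(64 + 105**2)*(106/5) = sqrt(64 + 11025)*(106/5) = sqrt(11089)*(106/5) = 106*sqrt(11089)/5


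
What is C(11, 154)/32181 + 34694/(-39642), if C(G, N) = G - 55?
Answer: -186371977/212619867 ≈ -0.87655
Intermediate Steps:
C(G, N) = -55 + G
C(11, 154)/32181 + 34694/(-39642) = (-55 + 11)/32181 + 34694/(-39642) = -44*1/32181 + 34694*(-1/39642) = -44/32181 - 17347/19821 = -186371977/212619867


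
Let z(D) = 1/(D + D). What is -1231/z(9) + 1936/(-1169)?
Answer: -25904638/1169 ≈ -22160.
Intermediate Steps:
z(D) = 1/(2*D)
-1231/z(9) + 1936/(-1169) = -1231/((½)/9) + 1936/(-1169) = -1231/((½)*(⅑)) + 1936*(-1/1169) = -1231/1/18 - 1936/1169 = -1231*18 - 1936/1169 = -22158 - 1936/1169 = -25904638/1169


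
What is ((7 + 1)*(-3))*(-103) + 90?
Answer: 2562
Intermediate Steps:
((7 + 1)*(-3))*(-103) + 90 = (8*(-3))*(-103) + 90 = -24*(-103) + 90 = 2472 + 90 = 2562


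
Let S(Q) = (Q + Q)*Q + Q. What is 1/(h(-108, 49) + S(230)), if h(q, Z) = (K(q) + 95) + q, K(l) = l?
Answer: 1/105909 ≈ 9.4421e-6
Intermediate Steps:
S(Q) = Q + 2*Q² (S(Q) = (2*Q)*Q + Q = 2*Q² + Q = Q + 2*Q²)
h(q, Z) = 95 + 2*q (h(q, Z) = (q + 95) + q = (95 + q) + q = 95 + 2*q)
1/(h(-108, 49) + S(230)) = 1/((95 + 2*(-108)) + 230*(1 + 2*230)) = 1/((95 - 216) + 230*(1 + 460)) = 1/(-121 + 230*461) = 1/(-121 + 106030) = 1/105909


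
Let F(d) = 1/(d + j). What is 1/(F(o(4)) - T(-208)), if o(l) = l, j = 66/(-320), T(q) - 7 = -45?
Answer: 607/23226 ≈ 0.026134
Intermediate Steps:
T(q) = -38 (T(q) = 7 - 45 = -38)
j = -33/160 (j = 66*(-1/320) = -33/160 ≈ -0.20625)
F(d) = 1/(-33/160 + d) (F(d) = 1/(d - 33/160) = 1/(-33/160 + d))
1/(F(o(4)) - T(-208)) = 1/(160/(-33 + 160*4) - 1*(-38)) = 1/(160/(-33 + 640) + 38) = 1/(160/607 + 38) = 1/(23226/607) = 607/23226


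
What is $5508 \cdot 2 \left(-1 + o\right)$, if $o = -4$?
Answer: $-55080$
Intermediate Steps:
$5508 \cdot 2 \left(-1 + o\right) = 5508 \cdot 2 \left(-1 - 4\right) = 5508 \cdot 2 \left(-5\right) = 5508 \left(-10\right) = -55080$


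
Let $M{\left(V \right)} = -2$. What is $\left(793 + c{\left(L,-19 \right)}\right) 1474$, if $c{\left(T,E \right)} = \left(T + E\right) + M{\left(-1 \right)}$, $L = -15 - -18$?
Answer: $1142350$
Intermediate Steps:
$L = 3$ ($L = -15 + 18 = 3$)
$c{\left(T,E \right)} = -2 + E + T$ ($c{\left(T,E \right)} = \left(T + E\right) - 2 = \left(E + T\right) - 2 = -2 + E + T$)
$\left(793 + c{\left(L,-19 \right)}\right) 1474 = \left(793 - 18\right) 1474 = 775 \cdot 1474 = 1142350$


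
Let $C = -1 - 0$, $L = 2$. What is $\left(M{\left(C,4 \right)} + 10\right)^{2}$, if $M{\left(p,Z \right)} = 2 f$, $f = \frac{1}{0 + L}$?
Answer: $121$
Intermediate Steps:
$C = -1$ ($C = -1 + 0 = -1$)
$f = \frac{1}{2}$ ($f = \frac{1}{0 + 2} = \frac{1}{2} \approx 0.5$)
$M{\left(p,Z \right)} = 1$ ($M{\left(p,Z \right)} = 2 \cdot \frac{1}{2} = 1$)
$\left(M{\left(C,4 \right)} + 10\right)^{2} = \left(1 + 10\right)^{2} = 11^{2} = 121$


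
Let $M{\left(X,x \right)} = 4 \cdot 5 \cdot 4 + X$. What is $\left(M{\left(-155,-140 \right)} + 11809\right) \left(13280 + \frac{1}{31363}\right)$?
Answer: $\frac{4887218521494}{31363} \approx 1.5583 \cdot 10^{8}$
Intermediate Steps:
$M{\left(X,x \right)} = 80 + X$ ($M{\left(X,x \right)} = 20 \cdot 4 + X = 80 + X$)
$\left(M{\left(-155,-140 \right)} + 11809\right) \left(13280 + \frac{1}{31363}\right) = \left(\left(80 - 155\right) + 11809\right) \left(13280 + \frac{1}{31363}\right) = \left(-75 + 11809\right) \left(13280 + \frac{1}{31363}\right) = 11734 \cdot \frac{416500641}{31363} = \frac{4887218521494}{31363}$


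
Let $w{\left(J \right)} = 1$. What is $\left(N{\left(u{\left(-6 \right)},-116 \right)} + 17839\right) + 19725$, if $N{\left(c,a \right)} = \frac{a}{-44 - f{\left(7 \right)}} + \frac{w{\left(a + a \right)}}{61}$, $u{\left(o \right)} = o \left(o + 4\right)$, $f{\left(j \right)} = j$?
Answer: $\frac{116868731}{3111} \approx 37566.0$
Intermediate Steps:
$u{\left(o \right)} = o \left(4 + o\right)$
$N{\left(c,a \right)} = \frac{1}{61} - \frac{a}{51}$ ($N{\left(c,a \right)} = \frac{a}{-44 - 7} + 1 \cdot \frac{1}{61} = \frac{a}{-51} + \frac{1}{61} = a \left(- \frac{1}{51}\right) + \frac{1}{61} = - \frac{a}{51} + \frac{1}{61} = \frac{1}{61} - \frac{a}{51}$)
$\left(N{\left(u{\left(-6 \right)},-116 \right)} + 17839\right) + 19725 = \left(\left(\frac{1}{61} - - \frac{116}{51}\right) + 17839\right) + 19725 = \left(\left(\frac{1}{61} + \frac{116}{51}\right) + 17839\right) + 19725 = \left(\frac{7127}{3111} + 17839\right) + 19725 = \frac{55504256}{3111} + 19725 = \frac{116868731}{3111}$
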